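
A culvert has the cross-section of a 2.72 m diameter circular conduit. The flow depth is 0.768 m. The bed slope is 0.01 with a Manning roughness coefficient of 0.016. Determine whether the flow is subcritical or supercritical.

For a circular section of diameter D = 2.72 m at depth y = 0.768 m, the central angle is θ = 2 arccos(1 − 2y/D) = 2.241 rad. Then A = (D²/8)(θ − sin θ) = 1.348 m² and P = Dθ/2 = 3.048 m.
Hydraulic radius R = A/P = 1.348/3.048 = 0.4422 m.
V = (1/n) R^(2/3) √S = (1/0.016) × 0.4422^(2/3) × √0.01 = 3.627 m/s. Hydraulic depth D_h = A/T = 1.348/2.449 = 0.5503 m.
Froude number Fr = V/√(g·D_h) = 3.627/√(9.81×0.5503) = 1.56, which is greater than 1, so the flow is supercritical.

supercritical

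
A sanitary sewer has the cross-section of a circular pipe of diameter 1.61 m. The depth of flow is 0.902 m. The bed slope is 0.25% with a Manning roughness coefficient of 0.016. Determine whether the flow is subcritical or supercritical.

subcritical

For a circular section of diameter D = 1.61 m at depth y = 0.902 m, the central angle is θ = 2 arccos(1 − 2y/D) = 3.383 rad. Then A = (D²/8)(θ − sin θ) = 1.174 m² and P = Dθ/2 = 2.723 m.
Hydraulic radius R = A/P = 1.174/2.723 = 0.431 m.
V = (1/n) R^(2/3) √S = (1/0.016) × 0.431^(2/3) × √0.0025 = 1.783 m/s. Hydraulic depth D_h = A/T = 1.174/1.598 = 0.7344 m.
Froude number Fr = V/√(g·D_h) = 1.783/√(9.81×0.7344) = 0.664, which is less than 1, so the flow is subcritical.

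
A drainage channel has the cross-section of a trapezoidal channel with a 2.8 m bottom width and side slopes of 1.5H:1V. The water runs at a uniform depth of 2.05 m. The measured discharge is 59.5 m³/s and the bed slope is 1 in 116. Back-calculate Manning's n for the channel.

With bottom width b = 2.8 m and side slope z = 1.5: A = (b + zy)y = (2.8 + 1.5×2.05)×2.05 = 12.04 m²; P = b + 2y√(1+z²) = 2.8 + 2×2.05×1.803 = 10.19 m.
Hydraulic radius R = A/P = 12.04/10.19 = 1.182 m.
Rearranging Manning's equation: n = (1/Q) A R^(2/3) S^(1/2) = (1/59.5) × 12.04 × 1.182^(2/3) × √0.008621 = 0.021.

n = 0.021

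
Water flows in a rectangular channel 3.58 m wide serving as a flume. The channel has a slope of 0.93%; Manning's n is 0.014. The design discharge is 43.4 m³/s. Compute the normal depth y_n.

y_n = 1.87 m

Manning's equation rearranged: A R^(2/3) = nQ / (1·√S) = 0.014 × 43.4 / (√0.0093) = 6.301.
Try y = 2.33 m: A R^(2/3) = 8.41 — too large.
Try y = 1.87 m: A R^(2/3) = 6.308 — close enough.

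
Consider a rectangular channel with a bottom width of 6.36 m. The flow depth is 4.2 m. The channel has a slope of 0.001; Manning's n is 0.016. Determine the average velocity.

Flow area A = b·y = 6.36 × 4.2 = 26.71 m². Wetted perimeter P = b + 2y = 6.36 + 2×4.2 = 14.76 m.
Hydraulic radius R = A/P = 26.71/14.76 = 1.81 m.
From Manning's equation, V = (1/n) R^(2/3) S^(1/2) = (1/0.016) × 1.81^(2/3) × 0.001^(1/2) = 2.94 m/s.

V = 2.94 m/s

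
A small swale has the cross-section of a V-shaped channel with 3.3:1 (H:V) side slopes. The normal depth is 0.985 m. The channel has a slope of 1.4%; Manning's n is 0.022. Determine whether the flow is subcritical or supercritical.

supercritical

For a triangular section with side slope z = 3.3: A = zy² = 3.3×0.985² = 3.202 m²; P = 2y√(1+z²) = 2×0.985×3.448 = 6.793 m.
Hydraulic radius R = A/P = 3.202/6.793 = 0.4713 m.
V = (1/n) R^(2/3) √S = (1/0.022) × 0.4713^(2/3) × √0.014 = 3.257 m/s. Hydraulic depth D_h = A/T = 3.202/6.501 = 0.4925 m.
Froude number Fr = V/√(g·D_h) = 3.257/√(9.81×0.4925) = 1.48, which is greater than 1, so the flow is supercritical.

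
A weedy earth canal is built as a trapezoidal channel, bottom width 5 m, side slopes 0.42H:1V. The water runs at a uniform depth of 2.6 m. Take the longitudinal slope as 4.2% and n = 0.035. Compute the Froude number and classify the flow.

With bottom width b = 5 m and side slope z = 0.42: A = (b + zy)y = (5 + 0.42×2.6)×2.6 = 15.84 m²; P = b + 2y√(1+z²) = 5 + 2×2.6×1.085 = 10.64 m.
Hydraulic radius R = A/P = 15.84/10.64 = 1.489 m.
V = (1/n) R^(2/3) √S = (1/0.035) × 1.489^(2/3) × √0.042 = 7.634 m/s. Hydraulic depth D_h = A/T = 15.84/7.184 = 2.205 m.
Froude number Fr = V/√(g·D_h) = 7.634/√(9.81×2.205) = 1.64, which is greater than 1, so the flow is supercritical.

supercritical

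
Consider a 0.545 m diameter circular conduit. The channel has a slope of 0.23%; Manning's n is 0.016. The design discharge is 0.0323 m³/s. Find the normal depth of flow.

Manning's equation rearranged: A R^(2/3) = nQ / (1·√S) = 0.016 × 0.0323 / (√0.0023) = 0.01078.
At y = 0.174 m: A R^(2/3) = 0.01364 — over.
At y = 0.129 m: A R^(2/3) = 0.00759 — short.
At y = 0.154 m: A R^(2/3) = 0.01077 — ≈ 0.01078.

y_n = 0.154 m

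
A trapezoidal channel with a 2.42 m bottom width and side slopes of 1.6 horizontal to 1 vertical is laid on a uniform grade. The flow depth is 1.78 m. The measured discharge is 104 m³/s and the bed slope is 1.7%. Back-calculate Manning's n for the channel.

n = 0.012

With bottom width b = 2.42 m and side slope z = 1.6: A = (b + zy)y = (2.42 + 1.6×1.78)×1.78 = 9.377 m²; P = b + 2y√(1+z²) = 2.42 + 2×1.78×1.887 = 9.137 m.
Hydraulic radius R = A/P = 9.377/9.137 = 1.026 m.
Rearranging Manning's equation: n = (1/Q) A R^(2/3) S^(1/2) = (1/104) × 9.377 × 1.026^(2/3) × √0.017 = 0.012.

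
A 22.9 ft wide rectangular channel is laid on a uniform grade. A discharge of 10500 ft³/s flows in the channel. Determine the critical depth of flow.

y_c = 18.7 ft

For a rectangular channel, critical depth y_c = (q²/g)^(1/3) where q = Q/b = 10500/22.9 = 458.5 ft²/s.
So y_c = (458.5²/32.2)^(1/3) = 18.7 ft.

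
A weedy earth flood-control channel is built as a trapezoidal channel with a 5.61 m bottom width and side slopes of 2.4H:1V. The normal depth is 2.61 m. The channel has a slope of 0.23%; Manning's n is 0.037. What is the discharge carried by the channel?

Q = 55.3 m³/s

With bottom width b = 5.61 m and side slope z = 2.4: A = (b + zy)y = (5.61 + 2.4×2.61)×2.61 = 30.99 m²; P = b + 2y√(1+z²) = 5.61 + 2×2.61×2.6 = 19.18 m.
Hydraulic radius R = A/P = 30.99/19.18 = 1.616 m.
Manning's equation: Q = (1/n) A R^(2/3) S^(1/2) = (1/0.037) × 30.99 × 1.616^(2/3) × 0.0023^(1/2) = 55.3 m³/s.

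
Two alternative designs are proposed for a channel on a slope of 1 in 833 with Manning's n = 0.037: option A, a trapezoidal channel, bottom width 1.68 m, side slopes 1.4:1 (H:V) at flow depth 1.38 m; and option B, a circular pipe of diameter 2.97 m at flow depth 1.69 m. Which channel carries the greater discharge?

Channel A: With bottom width b = 1.68 m and side slope z = 1.4: A = (b + zy)y = (1.68 + 1.4×1.38)×1.38 = 4.985 m²; P = b + 2y√(1+z²) = 1.68 + 2×1.38×1.72 = 6.428 m. Hydraulic radius R = A/P = 4.985/6.428 = 0.7754 m. Q_A = (1/0.037)·4.985·0.7754^(2/3)·√0.0012 = 3.94 m³/s.
Channel B: For a circular section of diameter D = 2.97 m at depth y = 1.69 m, the central angle is θ = 2 arccos(1 − 2y/D) = 3.419 rad. Then A = (D²/8)(θ − sin θ) = 4.071 m² and P = Dθ/2 = 5.077 m. Hydraulic radius R = A/P = 4.071/5.077 = 0.8019 m. Q_B = (1/0.037)·4.071·0.8019^(2/3)·√0.0012 = 3.29 m³/s.
Q_A = 3.94 m³/s vs Q_B = 3.29 m³/s, so channel A carries more.

channel A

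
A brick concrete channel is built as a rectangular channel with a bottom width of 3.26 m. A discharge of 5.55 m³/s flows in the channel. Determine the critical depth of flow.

y_c = 0.666 m

For a rectangular channel, critical depth y_c = (q²/g)^(1/3) where q = Q/b = 5.55/3.26 = 1.702 m²/s.
So y_c = (1.702²/9.81)^(1/3) = 0.666 m.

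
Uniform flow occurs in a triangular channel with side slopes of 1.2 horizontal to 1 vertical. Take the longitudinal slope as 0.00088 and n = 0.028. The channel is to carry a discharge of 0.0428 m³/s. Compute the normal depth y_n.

Manning's equation rearranged: A R^(2/3) = nQ / (1·√S) = 0.028 × 0.0428 / (√0.00088) = 0.0404.
Try y = 0.446 m: A R^(2/3) = 0.07363 — over.
Try y = 0.296 m: A R^(2/3) = 0.02468 — short.
Try y = 0.356 m: A R^(2/3) = 0.04037 — matches.

y_n = 0.356 m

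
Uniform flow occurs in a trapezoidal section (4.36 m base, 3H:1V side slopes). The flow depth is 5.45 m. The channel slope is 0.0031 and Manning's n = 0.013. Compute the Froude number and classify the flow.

supercritical

With bottom width b = 4.36 m and side slope z = 3: A = (b + zy)y = (4.36 + 3×5.45)×5.45 = 112.9 m²; P = b + 2y√(1+z²) = 4.36 + 2×5.45×3.162 = 38.83 m.
Hydraulic radius R = A/P = 112.9/38.83 = 2.907 m.
V = (1/n) R^(2/3) √S = (1/0.013) × 2.907^(2/3) × √0.0031 = 8.723 m/s. Hydraulic depth D_h = A/T = 112.9/37.06 = 3.046 m.
Froude number Fr = V/√(g·D_h) = 8.723/√(9.81×3.046) = 1.6, which is greater than 1, so the flow is supercritical.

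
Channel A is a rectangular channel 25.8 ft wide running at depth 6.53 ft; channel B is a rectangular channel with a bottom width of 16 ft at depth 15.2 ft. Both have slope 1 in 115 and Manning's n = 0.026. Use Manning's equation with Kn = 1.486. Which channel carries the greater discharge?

Channel A: Flow area A = b·y = 25.8 × 6.53 = 168.5 ft². Wetted perimeter P = b + 2y = 25.8 + 2×6.53 = 38.86 ft. Hydraulic radius R = A/P = 168.5/38.86 = 4.335 ft. Q_A = (1.486/0.026)·168.5·4.335^(2/3)·√0.008696 = 2387 ft³/s.
Channel B: Flow area A = b·y = 16 × 15.2 = 243.2 ft². Wetted perimeter P = b + 2y = 16 + 2×15.2 = 46.4 ft. Hydraulic radius R = A/P = 243.2/46.4 = 5.241 ft. Q_B = (1.486/0.026)·243.2·5.241^(2/3)·√0.008696 = 3911 ft³/s.
Q_A = 2387 ft³/s vs Q_B = 3911 ft³/s, so channel B carries more.

channel B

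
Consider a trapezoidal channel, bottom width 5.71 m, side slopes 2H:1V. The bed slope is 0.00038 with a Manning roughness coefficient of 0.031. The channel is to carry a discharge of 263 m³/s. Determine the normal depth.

Manning's equation rearranged: A R^(2/3) = nQ / (1·√S) = 0.031 × 263 / (√0.00038) = 418.2.
Trying y = 9.26 m: A R^(2/3) = 635 — over.
Trying y = 5.27 m: A R^(2/3) = 175.2 — short.
Trying y = 7.74 m: A R^(2/3) = 417.9 — close enough.

y_n = 7.74 m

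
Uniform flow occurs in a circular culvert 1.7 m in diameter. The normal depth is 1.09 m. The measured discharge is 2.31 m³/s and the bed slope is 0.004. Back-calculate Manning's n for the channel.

n = 0.0261

For a circular section of diameter D = 1.7 m at depth y = 1.09 m, the central angle is θ = 2 arccos(1 − 2y/D) = 3.714 rad. Then A = (D²/8)(θ − sin θ) = 1.537 m² and P = Dθ/2 = 3.157 m.
Hydraulic radius R = A/P = 1.537/3.157 = 0.487 m.
Rearranging Manning's equation: n = (1/Q) A R^(2/3) S^(1/2) = (1/2.31) × 1.537 × 0.487^(2/3) × √0.004 = 0.0261.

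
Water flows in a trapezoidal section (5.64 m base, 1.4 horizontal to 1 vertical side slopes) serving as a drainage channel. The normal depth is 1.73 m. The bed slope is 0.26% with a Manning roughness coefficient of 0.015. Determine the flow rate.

With bottom width b = 5.64 m and side slope z = 1.4: A = (b + zy)y = (5.64 + 1.4×1.73)×1.73 = 13.95 m²; P = b + 2y√(1+z²) = 5.64 + 2×1.73×1.72 = 11.59 m.
Hydraulic radius R = A/P = 13.95/11.59 = 1.203 m.
Manning's equation: Q = (1/n) A R^(2/3) S^(1/2) = (1/0.015) × 13.95 × 1.203^(2/3) × 0.0026^(1/2) = 53.6 m³/s.

Q = 53.6 m³/s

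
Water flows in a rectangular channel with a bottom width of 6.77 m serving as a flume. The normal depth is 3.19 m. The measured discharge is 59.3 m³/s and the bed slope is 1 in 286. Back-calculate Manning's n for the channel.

Flow area A = b·y = 6.77 × 3.19 = 21.6 m². Wetted perimeter P = b + 2y = 6.77 + 2×3.19 = 13.15 m.
Hydraulic radius R = A/P = 21.6/13.15 = 1.642 m.
Rearranging Manning's equation: n = (1/Q) A R^(2/3) S^(1/2) = (1/59.3) × 21.6 × 1.642^(2/3) × √0.003497 = 0.03.

n = 0.03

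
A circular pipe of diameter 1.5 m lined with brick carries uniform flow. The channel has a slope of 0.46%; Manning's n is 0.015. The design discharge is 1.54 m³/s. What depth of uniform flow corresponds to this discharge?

y_n = 0.632 m

Manning's equation rearranged: A R^(2/3) = nQ / (1·√S) = 0.015 × 1.54 / (√0.0046) = 0.3406.
At y = 0.784 m: A R^(2/3) = 0.495 — over.
At y = 0.487 m: A R^(2/3) = 0.2095 — short.
At y = 0.632 m: A R^(2/3) = 0.3403 — ≈ 0.3406.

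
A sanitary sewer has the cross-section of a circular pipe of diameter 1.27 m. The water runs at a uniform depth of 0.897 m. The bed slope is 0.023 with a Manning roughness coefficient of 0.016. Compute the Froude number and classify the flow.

supercritical

For a circular section of diameter D = 1.27 m at depth y = 0.897 m, the central angle is θ = 2 arccos(1 − 2y/D) = 3.992 rad. Then A = (D²/8)(θ − sin θ) = 0.9564 m² and P = Dθ/2 = 2.535 m.
Hydraulic radius R = A/P = 0.9564/2.535 = 0.3773 m.
V = (1/n) R^(2/3) √S = (1/0.016) × 0.3773^(2/3) × √0.023 = 4.949 m/s. Hydraulic depth D_h = A/T = 0.9564/1.157 = 0.8267 m.
Froude number Fr = V/√(g·D_h) = 4.949/√(9.81×0.8267) = 1.74, which is greater than 1, so the flow is supercritical.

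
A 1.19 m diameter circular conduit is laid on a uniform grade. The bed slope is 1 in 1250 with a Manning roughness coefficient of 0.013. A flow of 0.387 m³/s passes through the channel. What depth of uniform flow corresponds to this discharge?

Manning's equation rearranged: A R^(2/3) = nQ / (1·√S) = 0.013 × 0.387 / (√0.0008) = 0.1779.
Try y = 0.552 m: A R^(2/3) = 0.2178 — high.
Try y = 0.493 m: A R^(2/3) = 0.178 — ≈ 0.1779.

y_n = 0.493 m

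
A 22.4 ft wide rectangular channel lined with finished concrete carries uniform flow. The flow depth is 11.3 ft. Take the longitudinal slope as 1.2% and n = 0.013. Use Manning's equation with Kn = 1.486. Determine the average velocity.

Flow area A = b·y = 22.4 × 11.3 = 253.1 ft². Wetted perimeter P = b + 2y = 22.4 + 2×11.3 = 45 ft.
Hydraulic radius R = A/P = 253.1/45 = 5.625 ft.
From Manning's equation, V = (1.486/n) R^(2/3) S^(1/2) = (1.486/0.013) × 5.625^(2/3) × 0.012^(1/2) = 39.6 ft/s.

V = 39.6 ft/s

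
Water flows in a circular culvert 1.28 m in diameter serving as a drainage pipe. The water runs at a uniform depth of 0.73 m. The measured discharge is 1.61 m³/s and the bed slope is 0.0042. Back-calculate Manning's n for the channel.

n = 0.015

For a circular section of diameter D = 1.28 m at depth y = 0.73 m, the central angle is θ = 2 arccos(1 − 2y/D) = 3.424 rad. Then A = (D²/8)(θ − sin θ) = 0.7582 m² and P = Dθ/2 = 2.191 m.
Hydraulic radius R = A/P = 0.7582/2.191 = 0.346 m.
Rearranging Manning's equation: n = (1/Q) A R^(2/3) S^(1/2) = (1/1.61) × 0.7582 × 0.346^(2/3) × √0.0042 = 0.015.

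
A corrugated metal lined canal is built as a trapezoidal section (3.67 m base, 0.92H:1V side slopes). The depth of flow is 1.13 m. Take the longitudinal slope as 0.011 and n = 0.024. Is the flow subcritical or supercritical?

With bottom width b = 3.67 m and side slope z = 0.92: A = (b + zy)y = (3.67 + 0.92×1.13)×1.13 = 5.322 m²; P = b + 2y√(1+z²) = 3.67 + 2×1.13×1.359 = 6.741 m.
Hydraulic radius R = A/P = 5.322/6.741 = 0.7895 m.
V = (1/n) R^(2/3) √S = (1/0.024) × 0.7895^(2/3) × √0.011 = 3.733 m/s. Hydraulic depth D_h = A/T = 5.322/5.749 = 0.9257 m.
Froude number Fr = V/√(g·D_h) = 3.733/√(9.81×0.9257) = 1.24, which is greater than 1, so the flow is supercritical.

supercritical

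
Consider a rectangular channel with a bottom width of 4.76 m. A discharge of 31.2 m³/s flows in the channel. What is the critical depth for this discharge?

For a rectangular channel, critical depth y_c = (q²/g)^(1/3) where q = Q/b = 31.2/4.76 = 6.555 m²/s.
So y_c = (6.555²/9.81)^(1/3) = 1.64 m.

y_c = 1.64 m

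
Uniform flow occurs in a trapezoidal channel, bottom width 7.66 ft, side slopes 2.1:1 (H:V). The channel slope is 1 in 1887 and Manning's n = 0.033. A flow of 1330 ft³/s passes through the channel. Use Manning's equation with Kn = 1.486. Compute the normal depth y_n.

y_n = 11.8 ft

Manning's equation rearranged: A R^(2/3) = nQ / (1.486·√S) = 0.033 × 1330 / (1.486 × √0.0005299) = 1283.
Trying y = 9.12 ft: A R^(2/3) = 703.7 — low.
Trying y = 11.8 ft: A R^(2/3) = 1281 — ≈ 1283.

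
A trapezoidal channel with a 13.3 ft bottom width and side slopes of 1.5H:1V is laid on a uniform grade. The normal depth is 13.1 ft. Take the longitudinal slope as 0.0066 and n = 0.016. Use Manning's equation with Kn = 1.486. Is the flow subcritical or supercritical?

supercritical

With bottom width b = 13.3 ft and side slope z = 1.5: A = (b + zy)y = (13.3 + 1.5×13.1)×13.1 = 431.6 ft²; P = b + 2y√(1+z²) = 13.3 + 2×13.1×1.803 = 60.53 ft.
Hydraulic radius R = A/P = 431.6/60.53 = 7.131 ft.
V = (1.486/n) R^(2/3) √S = (1.486/0.016) × 7.131^(2/3) × √0.0066 = 27.95 ft/s. Hydraulic depth D_h = A/T = 431.6/52.6 = 8.206 ft.
Froude number Fr = V/√(g·D_h) = 27.95/√(32.2×8.206) = 1.72, which is greater than 1, so the flow is supercritical.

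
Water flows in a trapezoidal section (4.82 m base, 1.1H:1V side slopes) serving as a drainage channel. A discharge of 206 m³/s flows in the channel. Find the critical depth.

At critical depth, Q² T / (g A³) = 1, i.e. A³/T = Q²/g = 206²/9.81 = 4326.
Trying y = 3.48 m: A³/T = 2185 — too small.
Trying y = 4.17 m: A³/T = 4313 — ≈ 4326.

y_c = 4.17 m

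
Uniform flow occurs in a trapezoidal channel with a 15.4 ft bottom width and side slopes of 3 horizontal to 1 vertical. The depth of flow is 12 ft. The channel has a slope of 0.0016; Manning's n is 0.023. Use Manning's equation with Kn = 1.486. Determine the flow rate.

With bottom width b = 15.4 ft and side slope z = 3: A = (b + zy)y = (15.4 + 3×12)×12 = 616.8 ft²; P = b + 2y√(1+z²) = 15.4 + 2×12×3.162 = 91.29 ft.
Hydraulic radius R = A/P = 616.8/91.29 = 6.756 ft.
Manning's equation: Q = (1.486/n) A R^(2/3) S^(1/2) = (1.486/0.023) × 616.8 × 6.756^(2/3) × 0.0016^(1/2) = 5700 ft³/s.

Q = 5700 ft³/s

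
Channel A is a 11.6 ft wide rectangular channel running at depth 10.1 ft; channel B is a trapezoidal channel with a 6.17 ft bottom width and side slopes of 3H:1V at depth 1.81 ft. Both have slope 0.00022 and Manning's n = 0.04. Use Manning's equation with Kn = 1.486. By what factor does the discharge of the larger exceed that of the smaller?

Channel A: Flow area A = b·y = 11.6 × 10.1 = 117.2 ft². Wetted perimeter P = b + 2y = 11.6 + 2×10.1 = 31.8 ft. Hydraulic radius R = A/P = 117.2/31.8 = 3.684 ft. Q_A = (1.486/0.04)·117.2·3.684^(2/3)·√0.00022 = 154 ft³/s.
Channel B: With bottom width b = 6.17 ft and side slope z = 3: A = (b + zy)y = (6.17 + 3×1.81)×1.81 = 21 ft²; P = b + 2y√(1+z²) = 6.17 + 2×1.81×3.162 = 17.62 ft. Hydraulic radius R = A/P = 21/17.62 = 1.192 ft. Q_B = (1.486/0.04)·21·1.192^(2/3)·√0.00022 = 13 ft³/s.
The larger discharge is 154 ft³/s and the smaller is 13 ft³/s; the ratio is 11.8.

11.8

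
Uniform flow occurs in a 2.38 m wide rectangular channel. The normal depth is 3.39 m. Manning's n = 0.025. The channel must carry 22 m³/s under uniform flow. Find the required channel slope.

S = 0.0055

Flow area A = b·y = 2.38 × 3.39 = 8.068 m². Wetted perimeter P = b + 2y = 2.38 + 2×3.39 = 9.16 m.
Hydraulic radius R = A/P = 8.068/9.16 = 0.8808 m.
From Manning's equation, S = [nQ / (1 A R^(2/3))]² = [0.025 × 22 / (1 × 8.068 × 0.8808^(2/3))]² = 0.0055.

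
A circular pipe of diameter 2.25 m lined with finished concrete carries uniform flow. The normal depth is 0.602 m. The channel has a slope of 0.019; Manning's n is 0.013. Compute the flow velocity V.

For a circular section of diameter D = 2.25 m at depth y = 0.602 m, the central angle is θ = 2 arccos(1 − 2y/D) = 2.175 rad. Then A = (D²/8)(θ − sin θ) = 0.8552 m² and P = Dθ/2 = 2.446 m.
Hydraulic radius R = A/P = 0.8552/2.446 = 0.3496 m.
From Manning's equation, V = (1/n) R^(2/3) S^(1/2) = (1/0.013) × 0.3496^(2/3) × 0.019^(1/2) = 5.26 m/s.

V = 5.26 m/s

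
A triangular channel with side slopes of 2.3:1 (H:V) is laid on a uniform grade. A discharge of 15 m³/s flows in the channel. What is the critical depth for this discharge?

y_c = 1.54 m

At critical depth, Q² T / (g A³) = 1, i.e. A³/T = Q²/g = 15²/9.81 = 22.94.
At y = 1.06 m: A³/T = 3.54 — short.
At y = 1.54 m: A³/T = 22.91 — matches.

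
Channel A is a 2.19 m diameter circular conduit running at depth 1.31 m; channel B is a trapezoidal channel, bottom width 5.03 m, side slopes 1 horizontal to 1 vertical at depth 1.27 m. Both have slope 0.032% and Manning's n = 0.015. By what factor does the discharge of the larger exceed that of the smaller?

4.52

Channel A: For a circular section of diameter D = 2.19 m at depth y = 1.31 m, the central angle is θ = 2 arccos(1 − 2y/D) = 3.537 rad. Then A = (D²/8)(θ − sin θ) = 2.351 m² and P = Dθ/2 = 3.873 m. Hydraulic radius R = A/P = 2.351/3.873 = 0.6071 m. Q_A = (1/0.015)·2.351·0.6071^(2/3)·√0.00032 = 2.01 m³/s.
Channel B: With bottom width b = 5.03 m and side slope z = 1: A = (b + zy)y = (5.03 + 1×1.27)×1.27 = 8.001 m²; P = b + 2y√(1+z²) = 5.03 + 2×1.27×1.414 = 8.622 m. Hydraulic radius R = A/P = 8.001/8.622 = 0.928 m. Q_B = (1/0.015)·8.001·0.928^(2/3)·√0.00032 = 9.078 m³/s.
The larger discharge is 9.078 m³/s and the smaller is 2.01 m³/s; the ratio is 4.52.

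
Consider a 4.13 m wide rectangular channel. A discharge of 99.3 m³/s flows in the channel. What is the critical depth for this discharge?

y_c = 3.89 m

For a rectangular channel, critical depth y_c = (q²/g)^(1/3) where q = Q/b = 99.3/4.13 = 24.04 m²/s.
So y_c = (24.04²/9.81)^(1/3) = 3.89 m.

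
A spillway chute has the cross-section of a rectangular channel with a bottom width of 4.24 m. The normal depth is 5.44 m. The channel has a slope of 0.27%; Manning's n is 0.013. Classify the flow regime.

Flow area A = b·y = 4.24 × 5.44 = 23.07 m². Wetted perimeter P = b + 2y = 4.24 + 2×5.44 = 15.12 m.
Hydraulic radius R = A/P = 23.07/15.12 = 1.526 m.
V = (1/n) R^(2/3) √S = (1/0.013) × 1.526^(2/3) × √0.0027 = 5.297 m/s. Hydraulic depth D_h = A/T = 23.07/4.24 = 5.44 m.
Froude number Fr = V/√(g·D_h) = 5.297/√(9.81×5.44) = 0.725, which is less than 1, so the flow is subcritical.

subcritical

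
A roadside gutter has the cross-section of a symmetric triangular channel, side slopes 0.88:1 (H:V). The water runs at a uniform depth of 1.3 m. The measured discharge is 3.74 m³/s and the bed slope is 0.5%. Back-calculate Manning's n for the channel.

n = 0.016

For a triangular section with side slope z = 0.88: A = zy² = 0.88×1.3² = 1.487 m²; P = 2y√(1+z²) = 2×1.3×1.332 = 3.463 m.
Hydraulic radius R = A/P = 1.487/3.463 = 0.4294 m.
Rearranging Manning's equation: n = (1/Q) A R^(2/3) S^(1/2) = (1/3.74) × 1.487 × 0.4294^(2/3) × √0.005 = 0.016.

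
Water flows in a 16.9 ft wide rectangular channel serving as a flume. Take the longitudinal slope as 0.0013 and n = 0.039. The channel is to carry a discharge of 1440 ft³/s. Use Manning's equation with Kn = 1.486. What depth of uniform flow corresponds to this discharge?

y_n = 19.1 ft

Manning's equation rearranged: A R^(2/3) = nQ / (1.486·√S) = 0.039 × 1440 / (1.486 × √0.0013) = 1048.
Trying y = 14.8 ft: A R^(2/3) = 767.9 — low.
Trying y = 24.1 ft: A R^(2/3) = 1383 — high.
Trying y = 19.1 ft: A R^(2/3) = 1049 — close enough.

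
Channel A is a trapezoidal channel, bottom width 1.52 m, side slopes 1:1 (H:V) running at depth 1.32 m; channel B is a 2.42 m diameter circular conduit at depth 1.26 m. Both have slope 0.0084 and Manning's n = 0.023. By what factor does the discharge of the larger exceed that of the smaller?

1.7

Channel A: With bottom width b = 1.52 m and side slope z = 1: A = (b + zy)y = (1.52 + 1×1.32)×1.32 = 3.749 m²; P = b + 2y√(1+z²) = 1.52 + 2×1.32×1.414 = 5.254 m. Hydraulic radius R = A/P = 3.749/5.254 = 0.7136 m. Q_A = (1/0.023)·3.749·0.7136^(2/3)·√0.0084 = 11.93 m³/s.
Channel B: For a circular section of diameter D = 2.42 m at depth y = 1.26 m, the central angle is θ = 2 arccos(1 − 2y/D) = 3.224 rad. Then A = (D²/8)(θ − sin θ) = 2.421 m² and P = Dθ/2 = 3.901 m. Hydraulic radius R = A/P = 2.421/3.901 = 0.6205 m. Q_B = (1/0.023)·2.421·0.6205^(2/3)·√0.0084 = 7.018 m³/s.
The larger discharge is 11.93 m³/s and the smaller is 7.018 m³/s; the ratio is 1.7.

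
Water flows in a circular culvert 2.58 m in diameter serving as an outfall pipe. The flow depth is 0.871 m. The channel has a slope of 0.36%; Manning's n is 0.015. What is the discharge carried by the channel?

For a circular section of diameter D = 2.58 m at depth y = 0.871 m, the central angle is θ = 2 arccos(1 − 2y/D) = 2.48 rad. Then A = (D²/8)(θ − sin θ) = 1.552 m² and P = Dθ/2 = 3.199 m.
Hydraulic radius R = A/P = 1.552/3.199 = 0.4852 m.
Manning's equation: Q = (1/n) A R^(2/3) S^(1/2) = (1/0.015) × 1.552 × 0.4852^(2/3) × 0.0036^(1/2) = 3.83 m³/s.

Q = 3.83 m³/s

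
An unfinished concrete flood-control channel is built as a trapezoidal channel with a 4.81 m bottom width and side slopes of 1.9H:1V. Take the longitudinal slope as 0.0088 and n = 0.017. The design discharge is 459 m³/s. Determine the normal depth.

Manning's equation rearranged: A R^(2/3) = nQ / (1·√S) = 0.017 × 459 / (√0.0088) = 83.18.
Trying y = 3.54 m: A R^(2/3) = 65.7 — too small.
Trying y = 4.86 m: A R^(2/3) = 131 — too large.
Trying y = 3.95 m: A R^(2/3) = 83.14 — close enough.

y_n = 3.95 m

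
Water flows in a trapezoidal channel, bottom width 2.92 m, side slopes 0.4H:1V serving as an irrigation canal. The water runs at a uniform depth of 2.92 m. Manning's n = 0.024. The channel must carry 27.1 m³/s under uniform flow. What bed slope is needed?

S = 0.0021

With bottom width b = 2.92 m and side slope z = 0.4: A = (b + zy)y = (2.92 + 0.4×2.92)×2.92 = 11.94 m²; P = b + 2y√(1+z²) = 2.92 + 2×2.92×1.077 = 9.21 m.
Hydraulic radius R = A/P = 11.94/9.21 = 1.296 m.
From Manning's equation, S = [nQ / (1 A R^(2/3))]² = [0.024 × 27.1 / (1 × 11.94 × 1.296^(2/3))]² = 0.0021.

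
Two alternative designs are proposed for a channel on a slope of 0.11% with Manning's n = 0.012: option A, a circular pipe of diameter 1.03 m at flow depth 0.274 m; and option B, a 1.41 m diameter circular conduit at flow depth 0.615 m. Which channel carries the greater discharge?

channel B

Channel A: For a circular section of diameter D = 1.03 m at depth y = 0.274 m, the central angle is θ = 2 arccos(1 − 2y/D) = 2.168 rad. Then A = (D²/8)(θ − sin θ) = 0.1778 m² and P = Dθ/2 = 1.116 m. Hydraulic radius R = A/P = 0.1778/1.116 = 0.1592 m. Q_A = (1/0.012)·0.1778·0.1592^(2/3)·√0.0011 = 0.1443 m³/s.
Channel B: For a circular section of diameter D = 1.41 m at depth y = 0.615 m, the central angle is θ = 2 arccos(1 − 2y/D) = 2.886 rad. Then A = (D²/8)(θ − sin θ) = 0.6542 m² and P = Dθ/2 = 2.034 m. Hydraulic radius R = A/P = 0.6542/2.034 = 0.3216 m. Q_B = (1/0.012)·0.6542·0.3216^(2/3)·√0.0011 = 0.8486 m³/s.
Q_A = 0.1443 m³/s vs Q_B = 0.8486 m³/s, so channel B carries more.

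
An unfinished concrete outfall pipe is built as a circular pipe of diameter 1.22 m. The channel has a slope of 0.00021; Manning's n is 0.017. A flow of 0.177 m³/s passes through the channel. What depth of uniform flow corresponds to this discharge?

Manning's equation rearranged: A R^(2/3) = nQ / (1·√S) = 0.017 × 0.177 / (√0.00021) = 0.2076.
At y = 0.42 m: A R^(2/3) = 0.135 — too small.
At y = 0.531 m: A R^(2/3) = 0.2079 — ≈ 0.2076.

y_n = 0.531 m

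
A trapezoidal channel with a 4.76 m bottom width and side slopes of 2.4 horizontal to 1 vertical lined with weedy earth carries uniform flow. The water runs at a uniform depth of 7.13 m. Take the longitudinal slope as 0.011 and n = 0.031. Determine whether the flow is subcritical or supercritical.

With bottom width b = 4.76 m and side slope z = 2.4: A = (b + zy)y = (4.76 + 2.4×7.13)×7.13 = 155.9 m²; P = b + 2y√(1+z²) = 4.76 + 2×7.13×2.6 = 41.84 m.
Hydraulic radius R = A/P = 155.9/41.84 = 3.728 m.
V = (1/n) R^(2/3) √S = (1/0.031) × 3.728^(2/3) × √0.011 = 8.134 m/s. Hydraulic depth D_h = A/T = 155.9/38.98 = 4 m.
Froude number Fr = V/√(g·D_h) = 8.134/√(9.81×4) = 1.3, which is greater than 1, so the flow is supercritical.

supercritical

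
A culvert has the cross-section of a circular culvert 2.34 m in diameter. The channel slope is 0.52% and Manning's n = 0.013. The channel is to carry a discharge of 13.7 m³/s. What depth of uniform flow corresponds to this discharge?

y_n = 1.61 m

Manning's equation rearranged: A R^(2/3) = nQ / (1·√S) = 0.013 × 13.7 / (√0.0052) = 2.47.
Try y = 1.78 m: A R^(2/3) = 2.788 — over.
Try y = 1.61 m: A R^(2/3) = 2.462 — close enough.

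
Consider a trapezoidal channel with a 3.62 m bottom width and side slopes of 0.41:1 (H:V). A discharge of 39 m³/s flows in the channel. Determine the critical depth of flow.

y_c = 2.1 m

At critical depth, Q² T / (g A³) = 1, i.e. A³/T = Q²/g = 39²/9.81 = 155.
Trying y = 2.35 m: A³/T = 225.3 — over.
Trying y = 1.74 m: A³/T = 84.94 — short.
Trying y = 2.1 m: A³/T = 156 — matches.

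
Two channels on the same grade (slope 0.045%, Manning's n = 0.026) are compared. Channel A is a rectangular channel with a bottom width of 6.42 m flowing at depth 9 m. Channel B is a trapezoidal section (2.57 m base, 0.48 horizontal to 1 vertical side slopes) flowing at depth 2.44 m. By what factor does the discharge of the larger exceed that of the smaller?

Channel A: Flow area A = b·y = 6.42 × 9 = 57.78 m². Wetted perimeter P = b + 2y = 6.42 + 2×9 = 24.42 m. Hydraulic radius R = A/P = 57.78/24.42 = 2.366 m. Q_A = (1/0.026)·57.78·2.366^(2/3)·√0.00045 = 83.71 m³/s.
Channel B: With bottom width b = 2.57 m and side slope z = 0.48: A = (b + zy)y = (2.57 + 0.48×2.44)×2.44 = 9.129 m²; P = b + 2y√(1+z²) = 2.57 + 2×2.44×1.109 = 7.983 m. Hydraulic radius R = A/P = 9.129/7.983 = 1.143 m. Q_B = (1/0.026)·9.129·1.143^(2/3)·√0.00045 = 8.144 m³/s.
The larger discharge is 83.71 m³/s and the smaller is 8.144 m³/s; the ratio is 10.3.

10.3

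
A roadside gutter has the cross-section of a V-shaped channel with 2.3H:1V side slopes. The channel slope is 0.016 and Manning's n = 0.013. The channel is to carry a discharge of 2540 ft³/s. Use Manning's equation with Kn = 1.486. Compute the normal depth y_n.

Manning's equation rearranged: A R^(2/3) = nQ / (1.486·√S) = 0.013 × 2540 / (1.486 × √0.016) = 175.7.
Try y = 7.48 ft: A R^(2/3) = 292.7 — over.
Try y = 5.3 ft: A R^(2/3) = 116.8 — short.
Try y = 6.18 ft: A R^(2/3) = 175.9 — matches.

y_n = 6.18 ft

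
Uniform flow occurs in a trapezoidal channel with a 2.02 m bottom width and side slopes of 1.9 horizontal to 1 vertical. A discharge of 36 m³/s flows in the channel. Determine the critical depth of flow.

y_c = 1.9 m

At critical depth, Q² T / (g A³) = 1, i.e. A³/T = Q²/g = 36²/9.81 = 132.1.
Try y = 1.33 m: A³/T = 31.27 — short.
Try y = 2.4 m: A³/T = 353.5 — over.
Try y = 1.9 m: A³/T = 132.5 — close enough.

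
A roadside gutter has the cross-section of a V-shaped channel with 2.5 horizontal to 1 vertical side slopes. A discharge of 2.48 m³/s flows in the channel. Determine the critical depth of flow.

At critical depth, Q² T / (g A³) = 1, i.e. A³/T = Q²/g = 2.48²/9.81 = 0.627.
At y = 0.541 m: A³/T = 0.1448 — short.
At y = 0.853 m: A³/T = 1.411 — over.
At y = 0.725 m: A³/T = 0.626 — close enough.

y_c = 0.725 m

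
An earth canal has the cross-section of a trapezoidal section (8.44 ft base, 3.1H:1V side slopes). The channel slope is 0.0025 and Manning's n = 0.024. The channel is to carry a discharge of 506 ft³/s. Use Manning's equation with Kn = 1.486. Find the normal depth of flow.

Manning's equation rearranged: A R^(2/3) = nQ / (1.486·√S) = 0.024 × 506 / (1.486 × √0.0025) = 163.4.
At y = 4.82 ft: A R^(2/3) = 225.4 — over.
At y = 2.87 ft: A R^(2/3) = 74.54 — short.
At y = 4.16 ft: A R^(2/3) = 163.4 — matches.

y_n = 4.16 ft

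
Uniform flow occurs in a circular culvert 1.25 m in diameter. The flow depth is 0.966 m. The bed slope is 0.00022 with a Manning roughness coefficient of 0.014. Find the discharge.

Q = 0.565 m³/s

For a circular section of diameter D = 1.25 m at depth y = 0.966 m, the central angle is θ = 2 arccos(1 − 2y/D) = 4.296 rad. Then A = (D²/8)(θ − sin θ) = 1.018 m² and P = Dθ/2 = 2.685 m.
Hydraulic radius R = A/P = 1.018/2.685 = 0.379 m.
Manning's equation: Q = (1/n) A R^(2/3) S^(1/2) = (1/0.014) × 1.018 × 0.379^(2/3) × 0.00022^(1/2) = 0.565 m³/s.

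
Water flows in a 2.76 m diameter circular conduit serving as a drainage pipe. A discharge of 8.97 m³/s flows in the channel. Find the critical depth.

At critical depth, Q² T / (g A³) = 1, i.e. A³/T = Q²/g = 8.97²/9.81 = 8.202.
Try y = 1.51 m: A³/T = 13.68 — high.
Try y = 1.18 m: A³/T = 5.328 — low.
Try y = 1.32 m: A³/T = 8.184 — close enough.

y_c = 1.32 m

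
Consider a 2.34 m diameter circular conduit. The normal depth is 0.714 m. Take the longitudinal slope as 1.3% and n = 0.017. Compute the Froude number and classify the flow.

For a circular section of diameter D = 2.34 m at depth y = 0.714 m, the central angle is θ = 2 arccos(1 − 2y/D) = 2.341 rad. Then A = (D²/8)(θ − sin θ) = 1.111 m² and P = Dθ/2 = 2.739 m.
Hydraulic radius R = A/P = 1.111/2.739 = 0.4056 m.
V = (1/n) R^(2/3) √S = (1/0.017) × 0.4056^(2/3) × √0.013 = 3.675 m/s. Hydraulic depth D_h = A/T = 1.111/2.155 = 0.5155 m.
Froude number Fr = V/√(g·D_h) = 3.675/√(9.81×0.5155) = 1.63, which is greater than 1, so the flow is supercritical.

supercritical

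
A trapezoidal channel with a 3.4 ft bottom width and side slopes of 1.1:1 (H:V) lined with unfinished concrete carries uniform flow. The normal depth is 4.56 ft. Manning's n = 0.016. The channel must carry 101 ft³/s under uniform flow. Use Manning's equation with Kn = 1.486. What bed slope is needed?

S = 0.00027

With bottom width b = 3.4 ft and side slope z = 1.1: A = (b + zy)y = (3.4 + 1.1×4.56)×4.56 = 38.38 ft²; P = b + 2y√(1+z²) = 3.4 + 2×4.56×1.487 = 16.96 ft.
Hydraulic radius R = A/P = 38.38/16.96 = 2.263 ft.
From Manning's equation, S = [nQ / (1.486 A R^(2/3))]² = [0.016 × 101 / (1.486 × 38.38 × 2.263^(2/3))]² = 0.00027.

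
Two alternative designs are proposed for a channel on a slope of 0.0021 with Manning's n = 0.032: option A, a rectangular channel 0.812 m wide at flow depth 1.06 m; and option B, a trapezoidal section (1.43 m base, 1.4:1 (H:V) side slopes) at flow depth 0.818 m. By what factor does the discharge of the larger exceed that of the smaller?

Channel A: Flow area A = b·y = 0.812 × 1.06 = 0.8607 m². Wetted perimeter P = b + 2y = 0.812 + 2×1.06 = 2.932 m. Hydraulic radius R = A/P = 0.8607/2.932 = 0.2936 m. Q_A = (1/0.032)·0.8607·0.2936^(2/3)·√0.0021 = 0.5444 m³/s.
Channel B: With bottom width b = 1.43 m and side slope z = 1.4: A = (b + zy)y = (1.43 + 1.4×0.818)×0.818 = 2.107 m²; P = b + 2y√(1+z²) = 1.43 + 2×0.818×1.72 = 4.245 m. Hydraulic radius R = A/P = 2.107/4.245 = 0.4963 m. Q_B = (1/0.032)·2.107·0.4963^(2/3)·√0.0021 = 1.891 m³/s.
The larger discharge is 1.891 m³/s and the smaller is 0.5444 m³/s; the ratio is 3.47.

3.47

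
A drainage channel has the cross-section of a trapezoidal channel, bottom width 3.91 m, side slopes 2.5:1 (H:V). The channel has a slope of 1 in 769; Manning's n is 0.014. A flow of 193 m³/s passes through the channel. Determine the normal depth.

Manning's equation rearranged: A R^(2/3) = nQ / (1·√S) = 0.014 × 193 / (√0.0013) = 74.93.
Trying y = 4.21 m: A R^(2/3) = 105.5 — too large.
Trying y = 2.63 m: A R^(2/3) = 36.55 — too small.
Trying y = 3.63 m: A R^(2/3) = 75.06 — close enough.

y_n = 3.63 m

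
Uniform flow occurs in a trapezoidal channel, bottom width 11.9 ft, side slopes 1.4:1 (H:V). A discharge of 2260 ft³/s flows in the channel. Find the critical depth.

At critical depth, Q² T / (g A³) = 1, i.e. A³/T = Q²/g = 2260²/32.2 = 158600.
At y = 6.71 ft: A³/T = 95050 — short.
At y = 9.27 ft: A³/T = 324000 — over.
At y = 7.69 ft: A³/T = 158400 — close enough.

y_c = 7.69 ft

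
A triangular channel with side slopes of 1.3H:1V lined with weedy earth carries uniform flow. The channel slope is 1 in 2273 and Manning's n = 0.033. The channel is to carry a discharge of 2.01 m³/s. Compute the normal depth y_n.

Manning's equation rearranged: A R^(2/3) = nQ / (1·√S) = 0.033 × 2.01 / (√0.0004399) = 3.162.
Trying y = 2.24 m: A R^(2/3) = 6.025 — over.
Trying y = 1.45 m: A R^(2/3) = 1.889 — short.
Trying y = 1.76 m: A R^(2/3) = 3.167 — matches.

y_n = 1.76 m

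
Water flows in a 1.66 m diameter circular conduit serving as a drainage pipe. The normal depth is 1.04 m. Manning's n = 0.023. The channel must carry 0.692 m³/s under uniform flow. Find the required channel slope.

S = 0.00034

For a circular section of diameter D = 1.66 m at depth y = 1.04 m, the central angle is θ = 2 arccos(1 − 2y/D) = 3.653 rad. Then A = (D²/8)(θ − sin θ) = 1.427 m² and P = Dθ/2 = 3.032 m.
Hydraulic radius R = A/P = 1.427/3.032 = 0.4706 m.
From Manning's equation, S = [nQ / (1 A R^(2/3))]² = [0.023 × 0.692 / (1 × 1.427 × 0.4706^(2/3))]² = 0.00034.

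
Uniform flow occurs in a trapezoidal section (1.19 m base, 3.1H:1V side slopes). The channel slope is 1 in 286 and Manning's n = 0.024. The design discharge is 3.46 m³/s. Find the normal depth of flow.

Manning's equation rearranged: A R^(2/3) = nQ / (1·√S) = 0.024 × 3.46 / (√0.003497) = 1.404.
Trying y = 0.851 m: A R^(2/3) = 2.008 — too large.
Trying y = 0.557 m: A R^(2/3) = 0.787 — too small.
Trying y = 0.726 m: A R^(2/3) = 1.405 — close enough.

y_n = 0.726 m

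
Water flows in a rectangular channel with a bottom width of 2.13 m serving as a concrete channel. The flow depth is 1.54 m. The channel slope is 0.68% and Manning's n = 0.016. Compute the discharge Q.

Flow area A = b·y = 2.13 × 1.54 = 3.28 m². Wetted perimeter P = b + 2y = 2.13 + 2×1.54 = 5.21 m.
Hydraulic radius R = A/P = 3.28/5.21 = 0.6296 m.
Manning's equation: Q = (1/n) A R^(2/3) S^(1/2) = (1/0.016) × 3.28 × 0.6296^(2/3) × 0.0068^(1/2) = 12.4 m³/s.

Q = 12.4 m³/s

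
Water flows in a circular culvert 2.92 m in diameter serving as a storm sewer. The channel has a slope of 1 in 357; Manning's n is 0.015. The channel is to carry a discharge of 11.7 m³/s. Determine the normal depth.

Manning's equation rearranged: A R^(2/3) = nQ / (1·√S) = 0.015 × 11.7 / (√0.002801) = 3.316.
Trying y = 1.91 m: A R^(2/3) = 4.144 — too large.
Trying y = 1.26 m: A R^(2/3) = 2.099 — too small.
Trying y = 1.65 m: A R^(2/3) = 3.321 — close enough.

y_n = 1.65 m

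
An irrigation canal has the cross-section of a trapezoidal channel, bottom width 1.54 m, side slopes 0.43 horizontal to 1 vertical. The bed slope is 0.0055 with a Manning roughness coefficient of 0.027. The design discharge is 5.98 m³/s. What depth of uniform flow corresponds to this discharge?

y_n = 1.37 m

Manning's equation rearranged: A R^(2/3) = nQ / (1·√S) = 0.027 × 5.98 / (√0.0055) = 2.177.
At y = 1.13 m: A R^(2/3) = 1.578 — too small.
At y = 1.74 m: A R^(2/3) = 3.279 — too large.
At y = 1.37 m: A R^(2/3) = 2.177 — matches.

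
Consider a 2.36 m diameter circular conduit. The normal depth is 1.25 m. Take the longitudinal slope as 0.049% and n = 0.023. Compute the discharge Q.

Q = 1.63 m³/s

For a circular section of diameter D = 2.36 m at depth y = 1.25 m, the central angle is θ = 2 arccos(1 − 2y/D) = 3.26 rad. Then A = (D²/8)(θ − sin θ) = 2.352 m² and P = Dθ/2 = 3.847 m.
Hydraulic radius R = A/P = 2.352/3.847 = 0.6114 m.
Manning's equation: Q = (1/n) A R^(2/3) S^(1/2) = (1/0.023) × 2.352 × 0.6114^(2/3) × 0.00049^(1/2) = 1.63 m³/s.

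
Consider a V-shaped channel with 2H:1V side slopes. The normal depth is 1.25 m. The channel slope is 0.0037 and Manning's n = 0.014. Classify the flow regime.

For a triangular section with side slope z = 2: A = zy² = 2×1.25² = 3.125 m²; P = 2y√(1+z²) = 2×1.25×2.236 = 5.59 m.
Hydraulic radius R = A/P = 3.125/5.59 = 0.559 m.
V = (1/n) R^(2/3) √S = (1/0.014) × 0.559^(2/3) × √0.0037 = 2.948 m/s. Hydraulic depth D_h = A/T = 3.125/5 = 0.625 m.
Froude number Fr = V/√(g·D_h) = 2.948/√(9.81×0.625) = 1.19, which is greater than 1, so the flow is supercritical.

supercritical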